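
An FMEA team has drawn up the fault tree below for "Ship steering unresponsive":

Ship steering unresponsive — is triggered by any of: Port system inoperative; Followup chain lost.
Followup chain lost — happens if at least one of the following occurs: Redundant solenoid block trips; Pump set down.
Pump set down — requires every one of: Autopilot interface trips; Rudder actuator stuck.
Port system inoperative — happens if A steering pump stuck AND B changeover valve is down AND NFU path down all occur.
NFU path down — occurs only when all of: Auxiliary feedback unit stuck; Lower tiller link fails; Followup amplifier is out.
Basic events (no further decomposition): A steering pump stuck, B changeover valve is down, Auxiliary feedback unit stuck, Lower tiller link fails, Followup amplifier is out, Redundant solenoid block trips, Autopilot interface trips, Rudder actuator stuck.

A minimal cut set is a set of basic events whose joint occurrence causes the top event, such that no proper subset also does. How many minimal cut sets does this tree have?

3

NFU path down [AND]: one cut set from each child combined → 1 × 1 × 1 = 1 cut set(s).
Port system inoperative [AND]: one cut set from each child combined → 1 × 1 × 1 = 1 cut set(s).
Pump set down [AND]: one cut set from each child combined → 1 × 1 = 1 cut set(s).
Followup chain lost [OR]: union of children's cut sets → 2 cut set(s).
Ship steering unresponsive [OR]: union of children's cut sets → 3 cut set(s).
Minimal cut sets: {A steering pump stuck, Auxiliary feedback unit stuck, B changeover valve is down, Followup amplifier is out, Lower tiller link fails}; {Redundant solenoid block trips}; {Autopilot interface trips, Rudder actuator stuck}.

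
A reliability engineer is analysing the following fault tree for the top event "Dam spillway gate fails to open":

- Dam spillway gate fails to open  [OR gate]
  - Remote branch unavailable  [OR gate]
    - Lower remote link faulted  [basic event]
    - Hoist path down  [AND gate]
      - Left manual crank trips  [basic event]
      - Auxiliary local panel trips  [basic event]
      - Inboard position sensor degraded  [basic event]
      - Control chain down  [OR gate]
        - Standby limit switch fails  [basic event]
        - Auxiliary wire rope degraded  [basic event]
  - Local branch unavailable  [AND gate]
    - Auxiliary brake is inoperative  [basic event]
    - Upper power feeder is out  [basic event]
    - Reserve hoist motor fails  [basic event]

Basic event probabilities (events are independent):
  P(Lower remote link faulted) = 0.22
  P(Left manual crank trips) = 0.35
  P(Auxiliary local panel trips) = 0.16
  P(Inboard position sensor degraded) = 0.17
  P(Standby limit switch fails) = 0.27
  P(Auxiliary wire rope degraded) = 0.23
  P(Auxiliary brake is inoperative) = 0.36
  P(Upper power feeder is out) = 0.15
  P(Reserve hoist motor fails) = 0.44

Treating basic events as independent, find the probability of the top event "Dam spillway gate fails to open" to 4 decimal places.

P(Control chain down) [OR] = 1 − (1−0.27) × (1−0.23) = 0.437900
P(Hoist path down) [AND] = 0.35 × 0.16 × 0.17 × 0.437900 = 0.004169
P(Remote branch unavailable) [OR] = 1 − (1−0.22) × (1−0.004169) = 0.223252
P(Local branch unavailable) [AND] = 0.36 × 0.15 × 0.44 = 0.023760
P(Dam spillway gate fails to open) [OR] = 1 − (1−0.223252) × (1−0.023760) = 0.241708
Rounded to 4 decimal places: P(Dam spillway gate fails to open) ≈ 0.2417.

0.2417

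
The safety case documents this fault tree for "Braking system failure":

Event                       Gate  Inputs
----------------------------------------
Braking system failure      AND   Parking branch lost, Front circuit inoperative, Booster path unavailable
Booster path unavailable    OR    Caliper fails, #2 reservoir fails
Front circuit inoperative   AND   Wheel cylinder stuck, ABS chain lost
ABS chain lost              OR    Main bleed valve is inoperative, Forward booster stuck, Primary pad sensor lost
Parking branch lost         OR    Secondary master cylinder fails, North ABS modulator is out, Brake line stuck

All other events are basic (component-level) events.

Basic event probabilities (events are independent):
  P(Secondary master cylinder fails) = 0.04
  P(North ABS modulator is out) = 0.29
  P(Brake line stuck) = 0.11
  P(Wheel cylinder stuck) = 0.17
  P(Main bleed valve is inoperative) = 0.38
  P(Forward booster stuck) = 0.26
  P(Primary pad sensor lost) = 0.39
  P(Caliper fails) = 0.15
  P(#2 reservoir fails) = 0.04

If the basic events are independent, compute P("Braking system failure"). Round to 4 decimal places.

0.0089

P(Parking branch lost) [OR] = 1 − (1−0.04) × (1−0.29) × (1−0.11) = 0.393376
P(ABS chain lost) [OR] = 1 − (1−0.38) × (1−0.26) × (1−0.39) = 0.720132
P(Front circuit inoperative) [AND] = 0.17 × 0.720132 = 0.122422
P(Booster path unavailable) [OR] = 1 − (1−0.15) × (1−0.04) = 0.184000
P(Braking system failure) [AND] = 0.393376 × 0.122422 × 0.184000 = 0.008861
Rounded to 4 decimal places: P(Braking system failure) ≈ 0.0089.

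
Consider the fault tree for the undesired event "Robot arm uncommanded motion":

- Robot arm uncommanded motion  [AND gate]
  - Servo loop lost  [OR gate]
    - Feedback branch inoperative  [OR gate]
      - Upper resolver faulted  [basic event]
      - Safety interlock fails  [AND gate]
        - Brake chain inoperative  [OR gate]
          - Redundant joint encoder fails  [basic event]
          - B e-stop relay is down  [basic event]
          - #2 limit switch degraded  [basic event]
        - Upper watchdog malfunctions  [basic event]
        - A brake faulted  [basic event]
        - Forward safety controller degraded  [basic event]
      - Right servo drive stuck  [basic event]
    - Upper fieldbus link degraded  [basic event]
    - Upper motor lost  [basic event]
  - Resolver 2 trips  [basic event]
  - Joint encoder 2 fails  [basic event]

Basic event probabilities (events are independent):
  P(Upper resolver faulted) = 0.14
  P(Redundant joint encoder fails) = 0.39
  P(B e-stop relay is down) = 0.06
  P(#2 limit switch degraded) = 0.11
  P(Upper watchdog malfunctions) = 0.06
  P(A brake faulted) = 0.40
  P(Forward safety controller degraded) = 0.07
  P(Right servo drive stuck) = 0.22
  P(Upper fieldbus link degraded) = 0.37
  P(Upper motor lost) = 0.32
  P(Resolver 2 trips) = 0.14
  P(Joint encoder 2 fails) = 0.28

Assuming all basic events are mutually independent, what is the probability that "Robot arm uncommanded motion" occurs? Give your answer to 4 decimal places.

0.0279

P(Brake chain inoperative) [OR] = 1 − (1−0.39) × (1−0.06) × (1−0.11) = 0.489674
P(Safety interlock fails) [AND] = 0.489674 × 0.06 × 0.40 × 0.07 = 0.000823
P(Feedback branch inoperative) [OR] = 1 − (1−0.14) × (1−0.000823) × (1−0.22) = 0.329752
P(Servo loop lost) [OR] = 1 − (1−0.329752) × (1−0.37) × (1−0.32) = 0.712866
P(Robot arm uncommanded motion) [AND] = 0.712866 × 0.14 × 0.28 = 0.027944
Rounded to 4 decimal places: P(Robot arm uncommanded motion) ≈ 0.0279.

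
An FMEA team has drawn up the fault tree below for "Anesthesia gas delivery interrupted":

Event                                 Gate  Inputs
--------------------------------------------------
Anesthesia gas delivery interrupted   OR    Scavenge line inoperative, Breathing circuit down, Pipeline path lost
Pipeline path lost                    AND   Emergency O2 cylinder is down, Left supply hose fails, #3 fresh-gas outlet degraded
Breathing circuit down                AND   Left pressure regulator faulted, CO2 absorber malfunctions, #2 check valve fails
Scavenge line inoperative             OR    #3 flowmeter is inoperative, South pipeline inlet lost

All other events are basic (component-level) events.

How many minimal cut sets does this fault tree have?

Scavenge line inoperative [OR]: union of children's cut sets → 2 cut set(s).
Breathing circuit down [AND]: one cut set from each child combined → 1 × 1 × 1 = 1 cut set(s).
Pipeline path lost [AND]: one cut set from each child combined → 1 × 1 × 1 = 1 cut set(s).
Anesthesia gas delivery interrupted [OR]: union of children's cut sets → 4 cut set(s).
Minimal cut sets: {#3 flowmeter is inoperative}; {South pipeline inlet lost}; {#2 check valve fails, CO2 absorber malfunctions, Left pressure regulator faulted}; {#3 fresh-gas outlet degraded, Emergency O2 cylinder is down, Left supply hose fails}.

4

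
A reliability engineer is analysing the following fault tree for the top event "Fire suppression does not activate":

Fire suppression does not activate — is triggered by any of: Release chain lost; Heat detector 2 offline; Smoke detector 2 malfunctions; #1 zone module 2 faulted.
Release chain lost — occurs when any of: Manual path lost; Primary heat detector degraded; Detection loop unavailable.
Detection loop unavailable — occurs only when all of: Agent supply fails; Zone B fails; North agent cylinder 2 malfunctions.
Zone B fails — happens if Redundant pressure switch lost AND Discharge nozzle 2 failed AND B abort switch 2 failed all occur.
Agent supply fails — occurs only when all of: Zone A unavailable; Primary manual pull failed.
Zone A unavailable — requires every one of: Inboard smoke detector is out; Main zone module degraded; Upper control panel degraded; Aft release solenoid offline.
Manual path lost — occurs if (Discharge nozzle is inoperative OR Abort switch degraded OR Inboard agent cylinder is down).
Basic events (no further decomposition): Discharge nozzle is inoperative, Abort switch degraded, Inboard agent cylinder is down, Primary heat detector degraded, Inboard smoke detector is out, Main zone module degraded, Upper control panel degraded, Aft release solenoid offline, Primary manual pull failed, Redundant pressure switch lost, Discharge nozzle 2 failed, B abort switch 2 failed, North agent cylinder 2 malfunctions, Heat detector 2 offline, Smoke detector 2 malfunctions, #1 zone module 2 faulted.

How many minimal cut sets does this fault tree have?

8

Manual path lost [OR]: union of children's cut sets → 3 cut set(s).
Zone A unavailable [AND]: one cut set from each child combined → 1 × 1 × 1 × 1 = 1 cut set(s).
Agent supply fails [AND]: one cut set from each child combined → 1 × 1 = 1 cut set(s).
Zone B fails [AND]: one cut set from each child combined → 1 × 1 × 1 = 1 cut set(s).
Detection loop unavailable [AND]: one cut set from each child combined → 1 × 1 × 1 = 1 cut set(s).
Release chain lost [OR]: union of children's cut sets → 5 cut set(s).
Fire suppression does not activate [OR]: union of children's cut sets → 8 cut set(s).
Minimal cut sets: {Discharge nozzle is inoperative}; {Abort switch degraded}; {Inboard agent cylinder is down}; {Primary heat detector degraded}; {Aft release solenoid offline, B abort switch 2 failed, Discharge nozzle 2 failed, Inboard smoke detector is out, Main zone module degraded, North agent cylinder 2 malfunctions, Primary manual pull failed, Redundant pressure switch lost, Upper control panel degraded}; {Heat detector 2 offline}; {Smoke detector 2 malfunctions}; {#1 zone module 2 faulted}.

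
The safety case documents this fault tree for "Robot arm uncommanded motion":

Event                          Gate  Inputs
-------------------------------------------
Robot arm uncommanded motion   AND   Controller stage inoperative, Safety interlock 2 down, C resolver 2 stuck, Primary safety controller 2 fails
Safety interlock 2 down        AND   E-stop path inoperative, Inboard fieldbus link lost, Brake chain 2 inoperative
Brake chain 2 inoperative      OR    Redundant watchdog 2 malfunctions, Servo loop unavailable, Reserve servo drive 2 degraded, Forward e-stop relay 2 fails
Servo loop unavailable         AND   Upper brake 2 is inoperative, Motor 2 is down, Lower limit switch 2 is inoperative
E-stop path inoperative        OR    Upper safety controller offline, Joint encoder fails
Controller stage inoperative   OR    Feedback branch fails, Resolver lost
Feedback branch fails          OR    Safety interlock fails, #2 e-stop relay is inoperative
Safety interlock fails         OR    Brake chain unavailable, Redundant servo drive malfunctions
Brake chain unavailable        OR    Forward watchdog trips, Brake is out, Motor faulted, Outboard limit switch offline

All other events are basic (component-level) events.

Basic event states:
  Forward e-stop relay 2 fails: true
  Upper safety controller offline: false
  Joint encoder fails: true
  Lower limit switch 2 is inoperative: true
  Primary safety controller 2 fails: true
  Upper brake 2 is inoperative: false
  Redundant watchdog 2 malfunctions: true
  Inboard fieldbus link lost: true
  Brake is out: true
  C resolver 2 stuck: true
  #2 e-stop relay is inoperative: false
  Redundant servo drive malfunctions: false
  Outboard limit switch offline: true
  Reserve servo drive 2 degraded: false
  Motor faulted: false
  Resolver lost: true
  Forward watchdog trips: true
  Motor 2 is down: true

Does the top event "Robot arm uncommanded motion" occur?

Yes

Brake chain unavailable [OR]: Forward watchdog trips=occurs, Brake is out=occurs, Motor faulted=not, Outboard limit switch offline=occurs → at least one input occurs → occurs.
Safety interlock fails [OR]: Brake chain unavailable=occurs, Redundant servo drive malfunctions=not → at least one input occurs → occurs.
Feedback branch fails [OR]: Safety interlock fails=occurs, #2 e-stop relay is inoperative=not → at least one input occurs → occurs.
Controller stage inoperative [OR]: Feedback branch fails=occurs, Resolver lost=occurs → at least one input occurs → occurs.
E-stop path inoperative [OR]: Upper safety controller offline=not, Joint encoder fails=occurs → at least one input occurs → occurs.
Servo loop unavailable [AND]: Upper brake 2 is inoperative=not, Motor 2 is down=occurs, Lower limit switch 2 is inoperative=occurs → not all inputs occur → does not occur.
Brake chain 2 inoperative [OR]: Redundant watchdog 2 malfunctions=occurs, Servo loop unavailable=not, Reserve servo drive 2 degraded=not, Forward e-stop relay 2 fails=occurs → at least one input occurs → occurs.
Safety interlock 2 down [AND]: E-stop path inoperative=occurs, Inboard fieldbus link lost=occurs, Brake chain 2 inoperative=occurs → all inputs occur → occurs.
Robot arm uncommanded motion [AND]: Controller stage inoperative=occurs, Safety interlock 2 down=occurs, C resolver 2 stuck=occurs, Primary safety controller 2 fails=occurs → all inputs occur → occurs.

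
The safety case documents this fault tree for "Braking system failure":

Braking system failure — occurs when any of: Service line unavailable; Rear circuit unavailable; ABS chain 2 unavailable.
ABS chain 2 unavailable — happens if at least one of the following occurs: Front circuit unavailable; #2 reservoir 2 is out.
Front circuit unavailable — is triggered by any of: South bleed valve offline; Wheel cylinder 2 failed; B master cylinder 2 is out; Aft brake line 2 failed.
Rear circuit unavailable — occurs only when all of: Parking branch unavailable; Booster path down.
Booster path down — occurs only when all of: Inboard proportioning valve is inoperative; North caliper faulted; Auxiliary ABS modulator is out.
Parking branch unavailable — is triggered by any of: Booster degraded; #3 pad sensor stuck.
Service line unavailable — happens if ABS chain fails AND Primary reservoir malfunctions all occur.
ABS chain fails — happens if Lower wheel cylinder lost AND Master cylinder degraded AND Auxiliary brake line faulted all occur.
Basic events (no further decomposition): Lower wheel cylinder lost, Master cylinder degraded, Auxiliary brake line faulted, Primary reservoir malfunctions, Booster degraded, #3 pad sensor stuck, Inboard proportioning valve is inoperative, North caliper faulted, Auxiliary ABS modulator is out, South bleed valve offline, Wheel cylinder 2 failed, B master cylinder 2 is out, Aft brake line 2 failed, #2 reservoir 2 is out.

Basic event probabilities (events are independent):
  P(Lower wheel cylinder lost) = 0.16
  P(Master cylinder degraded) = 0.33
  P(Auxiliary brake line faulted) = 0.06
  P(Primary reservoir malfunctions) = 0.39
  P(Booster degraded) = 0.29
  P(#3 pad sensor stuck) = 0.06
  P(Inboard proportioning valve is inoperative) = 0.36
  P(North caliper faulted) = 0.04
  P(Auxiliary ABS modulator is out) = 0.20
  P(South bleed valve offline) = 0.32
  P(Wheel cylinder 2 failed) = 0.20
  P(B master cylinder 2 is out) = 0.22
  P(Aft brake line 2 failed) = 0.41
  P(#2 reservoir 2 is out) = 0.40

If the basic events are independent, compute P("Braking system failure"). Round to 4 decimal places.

0.8501

P(ABS chain fails) [AND] = 0.16 × 0.33 × 0.06 = 0.003168
P(Service line unavailable) [AND] = 0.003168 × 0.39 = 0.001236
P(Parking branch unavailable) [OR] = 1 − (1−0.29) × (1−0.06) = 0.332600
P(Booster path down) [AND] = 0.36 × 0.04 × 0.20 = 0.002880
P(Rear circuit unavailable) [AND] = 0.332600 × 0.002880 = 0.000958
P(Front circuit unavailable) [OR] = 1 − (1−0.32) × (1−0.20) × (1−0.22) × (1−0.41) = 0.749651
P(ABS chain 2 unavailable) [OR] = 1 − (1−0.749651) × (1−0.40) = 0.849791
P(Braking system failure) [OR] = 1 − (1−0.001236) × (1−0.000958) × (1−0.849791) = 0.850120
Rounded to 4 decimal places: P(Braking system failure) ≈ 0.8501.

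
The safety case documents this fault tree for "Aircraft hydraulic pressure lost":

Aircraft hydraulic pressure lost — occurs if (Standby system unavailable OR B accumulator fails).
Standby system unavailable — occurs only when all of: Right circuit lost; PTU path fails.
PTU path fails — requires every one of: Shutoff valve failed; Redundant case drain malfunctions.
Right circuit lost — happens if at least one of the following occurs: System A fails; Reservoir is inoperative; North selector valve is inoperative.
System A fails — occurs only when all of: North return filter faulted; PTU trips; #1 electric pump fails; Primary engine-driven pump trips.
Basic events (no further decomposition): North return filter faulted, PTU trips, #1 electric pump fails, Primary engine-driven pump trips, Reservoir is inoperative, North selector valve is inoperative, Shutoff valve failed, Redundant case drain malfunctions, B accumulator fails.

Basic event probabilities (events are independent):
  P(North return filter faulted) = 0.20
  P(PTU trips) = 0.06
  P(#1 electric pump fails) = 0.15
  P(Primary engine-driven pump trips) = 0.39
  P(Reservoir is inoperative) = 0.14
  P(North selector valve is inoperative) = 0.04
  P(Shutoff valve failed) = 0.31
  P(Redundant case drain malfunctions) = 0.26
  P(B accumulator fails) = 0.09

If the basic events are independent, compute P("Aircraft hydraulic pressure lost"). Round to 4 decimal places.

P(System A fails) [AND] = 0.20 × 0.06 × 0.15 × 0.39 = 0.000702
P(Right circuit lost) [OR] = 1 − (1−0.000702) × (1−0.14) × (1−0.04) = 0.174980
P(PTU path fails) [AND] = 0.31 × 0.26 = 0.080600
P(Standby system unavailable) [AND] = 0.174980 × 0.080600 = 0.014103
P(Aircraft hydraulic pressure lost) [OR] = 1 − (1−0.014103) × (1−0.09) = 0.102834
Rounded to 4 decimal places: P(Aircraft hydraulic pressure lost) ≈ 0.1028.

0.1028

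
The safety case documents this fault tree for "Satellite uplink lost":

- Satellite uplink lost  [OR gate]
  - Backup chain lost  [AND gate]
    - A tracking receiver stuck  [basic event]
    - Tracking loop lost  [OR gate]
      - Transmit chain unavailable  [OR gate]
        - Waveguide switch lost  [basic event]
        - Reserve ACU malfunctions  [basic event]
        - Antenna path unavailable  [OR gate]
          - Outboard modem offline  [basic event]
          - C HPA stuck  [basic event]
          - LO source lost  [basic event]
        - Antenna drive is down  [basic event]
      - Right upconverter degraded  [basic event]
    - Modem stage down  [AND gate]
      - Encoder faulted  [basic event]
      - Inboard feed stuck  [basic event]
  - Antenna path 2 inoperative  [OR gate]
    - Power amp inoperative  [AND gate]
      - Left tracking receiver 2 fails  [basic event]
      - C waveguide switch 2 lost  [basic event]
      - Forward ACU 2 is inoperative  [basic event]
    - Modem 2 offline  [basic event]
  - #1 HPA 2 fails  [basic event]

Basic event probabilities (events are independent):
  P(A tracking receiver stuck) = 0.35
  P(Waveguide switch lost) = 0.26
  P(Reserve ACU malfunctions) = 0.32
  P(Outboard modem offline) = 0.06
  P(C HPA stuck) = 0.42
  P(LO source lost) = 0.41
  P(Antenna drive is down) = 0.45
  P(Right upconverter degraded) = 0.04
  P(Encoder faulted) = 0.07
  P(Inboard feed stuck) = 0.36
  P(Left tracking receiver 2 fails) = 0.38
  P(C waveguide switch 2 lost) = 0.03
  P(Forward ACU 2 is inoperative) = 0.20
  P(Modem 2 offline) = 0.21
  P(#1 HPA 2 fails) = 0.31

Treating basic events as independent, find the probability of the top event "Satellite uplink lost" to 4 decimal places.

0.4605

P(Antenna path unavailable) [OR] = 1 − (1−0.06) × (1−0.42) × (1−0.41) = 0.678332
P(Transmit chain unavailable) [OR] = 1 − (1−0.26) × (1−0.32) × (1−0.678332) × (1−0.45) = 0.910975
P(Tracking loop lost) [OR] = 1 − (1−0.910975) × (1−0.04) = 0.914536
P(Modem stage down) [AND] = 0.07 × 0.36 = 0.025200
P(Backup chain lost) [AND] = 0.35 × 0.914536 × 0.025200 = 0.008066
P(Power amp inoperative) [AND] = 0.38 × 0.03 × 0.20 = 0.002280
P(Antenna path 2 inoperative) [OR] = 1 − (1−0.002280) × (1−0.21) = 0.211801
P(Satellite uplink lost) [OR] = 1 − (1−0.008066) × (1−0.211801) × (1−0.31) = 0.460529
Rounded to 4 decimal places: P(Satellite uplink lost) ≈ 0.4605.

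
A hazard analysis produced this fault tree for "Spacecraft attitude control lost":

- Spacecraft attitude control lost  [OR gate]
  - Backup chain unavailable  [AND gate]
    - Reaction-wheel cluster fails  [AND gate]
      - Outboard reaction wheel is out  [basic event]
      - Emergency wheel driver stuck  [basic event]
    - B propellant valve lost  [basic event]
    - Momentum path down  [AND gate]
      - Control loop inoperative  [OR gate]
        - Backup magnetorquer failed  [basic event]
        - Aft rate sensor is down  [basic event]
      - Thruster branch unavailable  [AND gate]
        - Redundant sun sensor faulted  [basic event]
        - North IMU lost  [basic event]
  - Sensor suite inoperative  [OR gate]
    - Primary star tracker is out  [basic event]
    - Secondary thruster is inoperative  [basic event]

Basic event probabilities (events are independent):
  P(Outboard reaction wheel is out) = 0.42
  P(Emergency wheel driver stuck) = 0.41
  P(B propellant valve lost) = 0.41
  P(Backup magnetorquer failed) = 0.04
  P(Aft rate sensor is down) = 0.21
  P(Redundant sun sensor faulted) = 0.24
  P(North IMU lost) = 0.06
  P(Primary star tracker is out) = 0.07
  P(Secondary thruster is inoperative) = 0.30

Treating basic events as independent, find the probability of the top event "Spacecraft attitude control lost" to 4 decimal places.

P(Reaction-wheel cluster fails) [AND] = 0.42 × 0.41 = 0.172200
P(Control loop inoperative) [OR] = 1 − (1−0.04) × (1−0.21) = 0.241600
P(Thruster branch unavailable) [AND] = 0.24 × 0.06 = 0.014400
P(Momentum path down) [AND] = 0.241600 × 0.014400 = 0.003479
P(Backup chain unavailable) [AND] = 0.172200 × 0.41 × 0.003479 = 0.000246
P(Sensor suite inoperative) [OR] = 1 − (1−0.07) × (1−0.30) = 0.349000
P(Spacecraft attitude control lost) [OR] = 1 − (1−0.000246) × (1−0.349000) = 0.349160
Rounded to 4 decimal places: P(Spacecraft attitude control lost) ≈ 0.3492.

0.3492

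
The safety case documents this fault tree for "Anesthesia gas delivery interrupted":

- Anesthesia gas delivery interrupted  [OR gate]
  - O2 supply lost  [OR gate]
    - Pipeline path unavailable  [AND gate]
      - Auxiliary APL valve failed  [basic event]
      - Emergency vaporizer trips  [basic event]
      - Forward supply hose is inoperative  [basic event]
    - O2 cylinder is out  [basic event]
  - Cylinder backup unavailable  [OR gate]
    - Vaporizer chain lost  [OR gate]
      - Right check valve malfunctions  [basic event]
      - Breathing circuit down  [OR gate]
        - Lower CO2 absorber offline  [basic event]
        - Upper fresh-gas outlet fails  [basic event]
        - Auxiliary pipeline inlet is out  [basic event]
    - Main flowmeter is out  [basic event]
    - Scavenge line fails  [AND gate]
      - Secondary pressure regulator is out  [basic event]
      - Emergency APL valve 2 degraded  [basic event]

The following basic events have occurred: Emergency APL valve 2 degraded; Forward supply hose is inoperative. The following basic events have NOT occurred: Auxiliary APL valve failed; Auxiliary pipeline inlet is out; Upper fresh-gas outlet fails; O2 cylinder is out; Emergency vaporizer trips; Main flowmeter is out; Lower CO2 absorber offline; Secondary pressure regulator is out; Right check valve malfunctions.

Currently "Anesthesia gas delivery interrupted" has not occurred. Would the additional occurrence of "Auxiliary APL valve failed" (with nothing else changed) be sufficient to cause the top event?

No

Counterfactual: set "Auxiliary APL valve failed" to occurred.
Pipeline path unavailable [AND]: Auxiliary APL valve failed=occurs, Emergency vaporizer trips=not, Forward supply hose is inoperative=occurs → not all inputs occur → does not occur.
O2 supply lost [OR]: Pipeline path unavailable=not, O2 cylinder is out=not → no input occurs → does not occur.
Breathing circuit down [OR]: Lower CO2 absorber offline=not, Upper fresh-gas outlet fails=not, Auxiliary pipeline inlet is out=not → no input occurs → does not occur.
Vaporizer chain lost [OR]: Right check valve malfunctions=not, Breathing circuit down=not → no input occurs → does not occur.
Scavenge line fails [AND]: Secondary pressure regulator is out=not, Emergency APL valve 2 degraded=occurs → not all inputs occur → does not occur.
Cylinder backup unavailable [OR]: Vaporizer chain lost=not, Main flowmeter is out=not, Scavenge line fails=not → no input occurs → does not occur.
Anesthesia gas delivery interrupted [OR]: O2 supply lost=not, Cylinder backup unavailable=not → no input occurs → does not occur.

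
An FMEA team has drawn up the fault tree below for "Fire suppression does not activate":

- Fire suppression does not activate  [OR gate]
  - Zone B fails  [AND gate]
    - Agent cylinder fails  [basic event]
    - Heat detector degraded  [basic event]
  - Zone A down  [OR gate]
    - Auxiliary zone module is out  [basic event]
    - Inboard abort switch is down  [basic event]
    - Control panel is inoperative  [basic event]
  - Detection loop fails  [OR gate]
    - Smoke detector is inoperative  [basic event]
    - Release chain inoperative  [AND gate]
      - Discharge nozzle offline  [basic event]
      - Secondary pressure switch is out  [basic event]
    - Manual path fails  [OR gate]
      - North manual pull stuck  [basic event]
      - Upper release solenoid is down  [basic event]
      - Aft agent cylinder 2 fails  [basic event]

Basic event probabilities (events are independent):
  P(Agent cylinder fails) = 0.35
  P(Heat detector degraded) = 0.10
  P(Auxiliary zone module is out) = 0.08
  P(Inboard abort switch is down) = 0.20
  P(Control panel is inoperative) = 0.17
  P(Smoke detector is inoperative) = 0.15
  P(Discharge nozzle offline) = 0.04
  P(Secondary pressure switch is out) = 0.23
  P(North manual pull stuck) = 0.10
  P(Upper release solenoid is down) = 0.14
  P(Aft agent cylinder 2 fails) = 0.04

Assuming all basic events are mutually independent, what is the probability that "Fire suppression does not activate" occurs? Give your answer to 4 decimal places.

P(Zone B fails) [AND] = 0.35 × 0.10 = 0.035000
P(Zone A down) [OR] = 1 − (1−0.08) × (1−0.20) × (1−0.17) = 0.389120
P(Release chain inoperative) [AND] = 0.04 × 0.23 = 0.009200
P(Manual path fails) [OR] = 1 − (1−0.10) × (1−0.14) × (1−0.04) = 0.256960
P(Detection loop fails) [OR] = 1 − (1−0.15) × (1−0.009200) × (1−0.256960) = 0.374227
P(Fire suppression does not activate) [OR] = 1 − (1−0.035000) × (1−0.389120) × (1−0.374227) = 0.631107
Rounded to 4 decimal places: P(Fire suppression does not activate) ≈ 0.6311.

0.6311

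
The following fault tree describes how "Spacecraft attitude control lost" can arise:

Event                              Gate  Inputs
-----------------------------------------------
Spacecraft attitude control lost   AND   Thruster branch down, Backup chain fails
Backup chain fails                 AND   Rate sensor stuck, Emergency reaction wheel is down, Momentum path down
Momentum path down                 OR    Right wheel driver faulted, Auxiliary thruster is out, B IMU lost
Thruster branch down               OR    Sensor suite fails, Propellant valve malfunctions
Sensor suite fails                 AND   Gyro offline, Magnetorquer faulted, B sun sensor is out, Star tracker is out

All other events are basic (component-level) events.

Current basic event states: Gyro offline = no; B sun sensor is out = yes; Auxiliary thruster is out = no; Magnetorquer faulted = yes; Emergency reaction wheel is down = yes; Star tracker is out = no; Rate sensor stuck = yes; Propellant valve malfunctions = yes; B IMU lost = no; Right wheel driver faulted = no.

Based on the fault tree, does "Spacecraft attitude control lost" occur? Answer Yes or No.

Sensor suite fails [AND]: Gyro offline=not, Magnetorquer faulted=occurs, B sun sensor is out=occurs, Star tracker is out=not → not all inputs occur → does not occur.
Thruster branch down [OR]: Sensor suite fails=not, Propellant valve malfunctions=occurs → at least one input occurs → occurs.
Momentum path down [OR]: Right wheel driver faulted=not, Auxiliary thruster is out=not, B IMU lost=not → no input occurs → does not occur.
Backup chain fails [AND]: Rate sensor stuck=occurs, Emergency reaction wheel is down=occurs, Momentum path down=not → not all inputs occur → does not occur.
Spacecraft attitude control lost [AND]: Thruster branch down=occurs, Backup chain fails=not → not all inputs occur → does not occur.

No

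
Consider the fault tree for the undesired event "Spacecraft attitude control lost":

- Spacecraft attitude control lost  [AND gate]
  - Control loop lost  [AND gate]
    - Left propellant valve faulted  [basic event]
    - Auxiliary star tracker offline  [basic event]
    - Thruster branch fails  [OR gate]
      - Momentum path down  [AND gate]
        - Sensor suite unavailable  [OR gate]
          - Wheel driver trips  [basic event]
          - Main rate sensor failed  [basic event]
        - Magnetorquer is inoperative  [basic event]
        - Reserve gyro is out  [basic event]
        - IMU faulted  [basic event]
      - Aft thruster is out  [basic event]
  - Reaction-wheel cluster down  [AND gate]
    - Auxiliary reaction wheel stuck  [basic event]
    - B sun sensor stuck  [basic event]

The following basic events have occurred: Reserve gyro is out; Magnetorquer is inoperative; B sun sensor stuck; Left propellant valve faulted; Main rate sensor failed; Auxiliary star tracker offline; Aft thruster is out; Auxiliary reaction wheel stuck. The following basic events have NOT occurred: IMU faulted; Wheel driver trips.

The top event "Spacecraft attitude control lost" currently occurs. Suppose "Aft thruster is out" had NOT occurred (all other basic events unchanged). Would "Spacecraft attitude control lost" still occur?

Counterfactual: set "Aft thruster is out" to not occurred.
Sensor suite unavailable [OR]: Wheel driver trips=not, Main rate sensor failed=occurs → at least one input occurs → occurs.
Momentum path down [AND]: Sensor suite unavailable=occurs, Magnetorquer is inoperative=occurs, Reserve gyro is out=occurs, IMU faulted=not → not all inputs occur → does not occur.
Thruster branch fails [OR]: Momentum path down=not, Aft thruster is out=not → no input occurs → does not occur.
Control loop lost [AND]: Left propellant valve faulted=occurs, Auxiliary star tracker offline=occurs, Thruster branch fails=not → not all inputs occur → does not occur.
Reaction-wheel cluster down [AND]: Auxiliary reaction wheel stuck=occurs, B sun sensor stuck=occurs → all inputs occur → occurs.
Spacecraft attitude control lost [AND]: Control loop lost=not, Reaction-wheel cluster down=occurs → not all inputs occur → does not occur.

No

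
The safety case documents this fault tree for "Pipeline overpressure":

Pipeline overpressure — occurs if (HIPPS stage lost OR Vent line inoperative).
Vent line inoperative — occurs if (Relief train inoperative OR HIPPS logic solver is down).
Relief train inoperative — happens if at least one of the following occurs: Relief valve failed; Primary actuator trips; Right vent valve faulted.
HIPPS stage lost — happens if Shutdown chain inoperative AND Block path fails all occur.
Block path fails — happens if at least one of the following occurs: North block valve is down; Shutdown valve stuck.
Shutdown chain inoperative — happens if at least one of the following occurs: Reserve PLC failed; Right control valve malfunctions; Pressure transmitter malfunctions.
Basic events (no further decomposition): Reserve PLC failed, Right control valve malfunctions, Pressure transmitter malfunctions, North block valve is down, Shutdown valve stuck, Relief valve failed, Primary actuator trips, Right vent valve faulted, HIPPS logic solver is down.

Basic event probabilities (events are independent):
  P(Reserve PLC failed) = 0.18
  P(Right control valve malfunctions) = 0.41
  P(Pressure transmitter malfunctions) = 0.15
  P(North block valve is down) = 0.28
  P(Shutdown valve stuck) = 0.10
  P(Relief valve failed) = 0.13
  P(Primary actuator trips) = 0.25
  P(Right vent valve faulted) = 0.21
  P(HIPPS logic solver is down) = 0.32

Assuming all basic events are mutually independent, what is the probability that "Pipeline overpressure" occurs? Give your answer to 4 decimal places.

0.7221

P(Shutdown chain inoperative) [OR] = 1 − (1−0.18) × (1−0.41) × (1−0.15) = 0.588770
P(Block path fails) [OR] = 1 − (1−0.28) × (1−0.10) = 0.352000
P(HIPPS stage lost) [AND] = 0.588770 × 0.352000 = 0.207247
P(Relief train inoperative) [OR] = 1 − (1−0.13) × (1−0.25) × (1−0.21) = 0.484525
P(Vent line inoperative) [OR] = 1 − (1−0.484525) × (1−0.32) = 0.649477
P(Pipeline overpressure) [OR] = 1 − (1−0.207247) × (1−0.649477) = 0.722122
Rounded to 4 decimal places: P(Pipeline overpressure) ≈ 0.7221.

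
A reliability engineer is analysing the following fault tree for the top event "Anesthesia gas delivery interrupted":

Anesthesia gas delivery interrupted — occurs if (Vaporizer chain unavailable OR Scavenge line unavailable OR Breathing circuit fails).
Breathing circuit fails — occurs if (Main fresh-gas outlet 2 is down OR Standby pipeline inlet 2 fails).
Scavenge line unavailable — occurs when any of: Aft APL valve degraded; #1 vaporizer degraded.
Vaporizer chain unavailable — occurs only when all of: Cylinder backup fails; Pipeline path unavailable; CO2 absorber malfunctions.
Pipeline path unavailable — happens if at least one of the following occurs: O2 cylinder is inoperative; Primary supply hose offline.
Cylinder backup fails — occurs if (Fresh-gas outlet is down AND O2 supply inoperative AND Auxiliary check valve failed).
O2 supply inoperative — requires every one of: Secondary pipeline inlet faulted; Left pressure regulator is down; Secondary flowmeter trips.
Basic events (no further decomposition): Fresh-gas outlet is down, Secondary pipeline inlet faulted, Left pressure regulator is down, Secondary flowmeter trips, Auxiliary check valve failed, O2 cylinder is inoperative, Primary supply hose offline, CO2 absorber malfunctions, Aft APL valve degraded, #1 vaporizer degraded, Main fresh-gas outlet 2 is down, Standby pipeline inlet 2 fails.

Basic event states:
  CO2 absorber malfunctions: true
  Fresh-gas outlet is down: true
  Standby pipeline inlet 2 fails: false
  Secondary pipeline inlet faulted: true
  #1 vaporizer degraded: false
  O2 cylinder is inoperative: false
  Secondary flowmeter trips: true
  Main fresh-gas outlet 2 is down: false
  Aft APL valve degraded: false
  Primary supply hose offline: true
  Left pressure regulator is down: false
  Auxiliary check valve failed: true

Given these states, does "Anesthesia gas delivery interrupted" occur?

O2 supply inoperative [AND]: Secondary pipeline inlet faulted=occurs, Left pressure regulator is down=not, Secondary flowmeter trips=occurs → not all inputs occur → does not occur.
Cylinder backup fails [AND]: Fresh-gas outlet is down=occurs, O2 supply inoperative=not, Auxiliary check valve failed=occurs → not all inputs occur → does not occur.
Pipeline path unavailable [OR]: O2 cylinder is inoperative=not, Primary supply hose offline=occurs → at least one input occurs → occurs.
Vaporizer chain unavailable [AND]: Cylinder backup fails=not, Pipeline path unavailable=occurs, CO2 absorber malfunctions=occurs → not all inputs occur → does not occur.
Scavenge line unavailable [OR]: Aft APL valve degraded=not, #1 vaporizer degraded=not → no input occurs → does not occur.
Breathing circuit fails [OR]: Main fresh-gas outlet 2 is down=not, Standby pipeline inlet 2 fails=not → no input occurs → does not occur.
Anesthesia gas delivery interrupted [OR]: Vaporizer chain unavailable=not, Scavenge line unavailable=not, Breathing circuit fails=not → no input occurs → does not occur.

No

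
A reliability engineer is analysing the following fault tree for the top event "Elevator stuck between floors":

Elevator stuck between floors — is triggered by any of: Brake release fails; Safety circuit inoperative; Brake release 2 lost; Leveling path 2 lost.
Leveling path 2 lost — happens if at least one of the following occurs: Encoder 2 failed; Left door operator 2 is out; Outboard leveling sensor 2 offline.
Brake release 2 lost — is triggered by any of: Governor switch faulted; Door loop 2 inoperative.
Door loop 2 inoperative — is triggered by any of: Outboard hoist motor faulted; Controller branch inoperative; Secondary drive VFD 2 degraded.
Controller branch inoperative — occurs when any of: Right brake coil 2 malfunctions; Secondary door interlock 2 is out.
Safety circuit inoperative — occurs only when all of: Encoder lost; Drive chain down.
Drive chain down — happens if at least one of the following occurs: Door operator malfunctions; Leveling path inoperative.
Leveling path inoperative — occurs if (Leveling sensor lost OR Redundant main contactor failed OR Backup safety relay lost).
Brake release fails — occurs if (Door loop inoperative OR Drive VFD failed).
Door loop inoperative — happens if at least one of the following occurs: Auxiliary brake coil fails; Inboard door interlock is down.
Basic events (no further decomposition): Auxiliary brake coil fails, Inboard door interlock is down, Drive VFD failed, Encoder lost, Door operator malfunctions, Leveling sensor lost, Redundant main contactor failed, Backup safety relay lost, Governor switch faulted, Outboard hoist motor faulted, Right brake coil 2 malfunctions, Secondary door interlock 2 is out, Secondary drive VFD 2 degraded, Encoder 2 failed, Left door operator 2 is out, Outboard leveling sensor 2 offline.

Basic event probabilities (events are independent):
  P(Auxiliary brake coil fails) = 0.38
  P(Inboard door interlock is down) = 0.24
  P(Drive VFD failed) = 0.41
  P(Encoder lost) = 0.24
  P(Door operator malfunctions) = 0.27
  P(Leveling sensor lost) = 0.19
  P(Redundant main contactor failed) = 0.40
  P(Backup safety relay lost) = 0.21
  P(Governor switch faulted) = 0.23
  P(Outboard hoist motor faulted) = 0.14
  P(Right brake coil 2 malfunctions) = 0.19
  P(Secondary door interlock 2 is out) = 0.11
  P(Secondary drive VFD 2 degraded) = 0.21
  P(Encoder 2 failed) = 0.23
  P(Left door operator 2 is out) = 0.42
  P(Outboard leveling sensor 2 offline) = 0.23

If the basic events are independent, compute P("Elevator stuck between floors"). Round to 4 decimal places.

0.9702

P(Door loop inoperative) [OR] = 1 − (1−0.38) × (1−0.24) = 0.528800
P(Brake release fails) [OR] = 1 − (1−0.528800) × (1−0.41) = 0.721992
P(Leveling path inoperative) [OR] = 1 − (1−0.19) × (1−0.40) × (1−0.21) = 0.616060
P(Drive chain down) [OR] = 1 − (1−0.27) × (1−0.616060) = 0.719724
P(Safety circuit inoperative) [AND] = 0.24 × 0.719724 = 0.172734
P(Controller branch inoperative) [OR] = 1 − (1−0.19) × (1−0.11) = 0.279100
P(Door loop 2 inoperative) [OR] = 1 − (1−0.14) × (1−0.279100) × (1−0.21) = 0.510221
P(Brake release 2 lost) [OR] = 1 − (1−0.23) × (1−0.510221) = 0.622870
P(Leveling path 2 lost) [OR] = 1 − (1−0.23) × (1−0.42) × (1−0.23) = 0.656118
P(Elevator stuck between floors) [OR] = 1 − (1−0.721992) × (1−0.172734) × (1−0.622870) × (1−0.656118) = 0.970173
Rounded to 4 decimal places: P(Elevator stuck between floors) ≈ 0.9702.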